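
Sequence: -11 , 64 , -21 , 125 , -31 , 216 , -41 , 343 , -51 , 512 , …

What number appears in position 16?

1331

Split by position mod 2 into 2 tracks.
Track A = -11, -21, -31, -41, -51: arithmetic, step −10.
Track B = 64, 125, 216, 343, 512: perfect cubes starting at 4³.
Position 16 falls in track B as its term 8, giving 1331.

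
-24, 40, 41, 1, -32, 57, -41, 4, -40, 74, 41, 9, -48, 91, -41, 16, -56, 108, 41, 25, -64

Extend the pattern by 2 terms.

125, -41

Taking every 4th term gives 4 separate tracks.
Stream A: -24, -32, -40, -48, -56, -64 (arithmetic with common difference −8).
Stream B: 40, 57, 74, 91, 108 (linear: a_n = 23 + 17·n).
Stream C: 41, -41, 41, -41, 41 (the oscillation 41·(−1)^(n+1)).
Stream D: 1, 4, 9, 16, 25 (perfect squares starting at 1²).
Term 22 comes from stream B (its 6th entry): 125.
The 23rd slot belongs to stream C; its 6th term is -41.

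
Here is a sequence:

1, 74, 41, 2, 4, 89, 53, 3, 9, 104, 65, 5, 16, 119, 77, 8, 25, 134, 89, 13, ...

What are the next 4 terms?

36, 149, 101, 21

Taking every 4th term gives 4 separate tracks.
Track A = 1, 4, 9, 16, 25: perfect squares starting at 1².
Track B = 74, 89, 104, 119, 134: arithmetic, step +15.
Track C = 41, 53, 65, 77, 89: arithmetic, step +12.
Track D = 2, 3, 5, 8, 13: a Fibonacci-like recurrence a_n = a_{n-1} + a_{n-2}.
Position 21 falls in track A as its term 6, giving 36.
The 22nd slot belongs to track B; its 6th term is 149.
The 23rd slot belongs to track C; its 6th term is 101.
The 24th slot belongs to track D; its 6th term is 21.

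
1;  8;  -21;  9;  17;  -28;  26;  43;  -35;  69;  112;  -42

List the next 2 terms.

181, 293

Positions follow the repeating pattern AAB; grouping by letter gives 2 tracks.
Track A = 1, 8, 9, 17, 26, 43, 69, 112: Fibonacci-style (each term is the sum of the two before it).
Track B = -21, -28, -35, -42: arithmetic with common difference −7.
Term 13 comes from track A (its 9th entry): 181.
Position 14 falls in track A as its term 10, giving 293.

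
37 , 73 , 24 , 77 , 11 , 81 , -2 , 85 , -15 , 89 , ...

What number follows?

Odd-indexed and even-indexed terms follow separate rules.
Track A: 37, 24, 11, -2, -15 (subtracting 13 each time).
Track B: 73, 77, 81, 85, 89 (adding 4 each time).
Position 11 → track A, term 6 = -28.

-28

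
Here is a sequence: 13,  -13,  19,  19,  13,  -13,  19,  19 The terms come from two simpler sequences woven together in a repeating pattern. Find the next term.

Reading positions in blocks of 4 reveals the pattern AABB — 2 tracks woven together.
Subsequence A = 13, -13, 13, -13: the oscillation 13·(−1)^(n+1).
Subsequence B = 19, 19, 19, 19: the constant sequence 19.
Position 9 falls in subsequence A as its term 5, giving 13.

13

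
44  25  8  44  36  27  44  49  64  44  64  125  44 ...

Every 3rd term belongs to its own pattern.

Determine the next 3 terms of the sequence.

The terms cycle through 3 interleaved subsequences.
Stream A: 44, 44, 44, 44, 44. Always 44.
Stream B: 25, 36, 49, 64. Perfect squares starting at 5².
Stream C: 8, 27, 64, 125. The cubes 2³, 3³, 4³, ….
Term 14 comes from stream B (its 5th entry): 81.
Position 15 → stream C, term 5 = 216.
Position 16 → stream A, term 6 = 44.

81, 216, 44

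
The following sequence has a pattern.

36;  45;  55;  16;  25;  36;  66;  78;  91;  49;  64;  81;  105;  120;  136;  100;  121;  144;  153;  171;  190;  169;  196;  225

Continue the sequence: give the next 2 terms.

210, 231

Reading positions in blocks of 6 reveals the pattern AAABBB — 2 tracks woven together.
Subsequence A: 36, 45, 55, 66, 78, 91, 105, 120, 136, 153, 171, 190 — the triangular numbers T_8, T_9, ….
Subsequence B: 16, 25, 36, 49, 64, 81, 100, 121, 144, 169, 196, 225 — the squares 4², 5², 6², ….
Position 25 → subsequence A, term 13 = 210.
The 26th slot belongs to subsequence A; its 14th term is 231.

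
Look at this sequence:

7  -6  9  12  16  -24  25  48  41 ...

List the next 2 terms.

The terms cycle through 2 interleaved subsequences.
Subsequence A = 7, 9, 16, 25, 41: a Fibonacci-like recurrence a_n = a_{n-1} + a_{n-2}.
Subsequence B = -6, 12, -24, 48: geometric with ratio -2.
Term 10 comes from subsequence B (its 5th entry): -96.
Position 11 falls in subsequence A as its term 6, giving 66.

-96, 66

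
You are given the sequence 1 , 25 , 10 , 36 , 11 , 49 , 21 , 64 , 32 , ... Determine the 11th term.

Taking every 2nd term gives 2 separate tracks.
Track A: 1, 10, 11, 21, 32 — each term equals the sum of the previous two.
Track B: 25, 36, 49, 64 — perfect squares starting at 5².
Position 11 falls in track A as its term 6, giving 53.

53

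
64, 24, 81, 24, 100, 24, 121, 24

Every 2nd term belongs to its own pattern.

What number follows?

Positions 1, 3, 5, … form one subsequence and positions 2, 4, 6, … form another.
Stream A: 64, 81, 100, 121 — consecutive squares n² from n = 8.
Stream B: 24, 24, 24, 24 — always 24.
Position 9 falls in stream A as its term 5, giving 144.

144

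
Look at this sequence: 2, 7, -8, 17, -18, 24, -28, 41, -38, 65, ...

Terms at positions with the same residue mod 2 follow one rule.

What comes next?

-48

Split by position mod 2 into 2 tracks.
Stream A: 2, -8, -18, -28, -38. Arithmetic with common difference −10.
Stream B: 7, 17, 24, 41, 65. A Fibonacci-like recurrence a_n = a_{n-1} + a_{n-2}.
The 11th slot belongs to stream A; its 6th term is -48.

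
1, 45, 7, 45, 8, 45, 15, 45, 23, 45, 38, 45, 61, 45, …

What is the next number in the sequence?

Taking every 2nd term gives 2 separate tracks.
Track A = 1, 7, 8, 15, 23, 38, 61: Fibonacci-style (each term is the sum of the two before it).
Track B = 45, 45, 45, 45, 45, 45, 45: the constant sequence 45.
Position 15 → track A, term 8 = 99.

99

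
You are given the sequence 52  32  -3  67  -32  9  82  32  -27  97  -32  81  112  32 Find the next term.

-243

Taking every 3rd term gives 3 separate tracks.
Stream A is 52, 67, 82, 97, 112, which is linear: a_n = 37 + 15·n.
Stream B is 32, -32, 32, -32, 32, which is alternating ±32.
Stream C is -3, 9, -27, 81, which is multiplying by -3 each time.
The 15th slot belongs to stream C; its 5th term is -243.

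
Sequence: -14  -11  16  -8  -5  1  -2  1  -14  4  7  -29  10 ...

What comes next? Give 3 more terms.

The slot pattern repeats as AAB (period 3), so there are 2 interleaved tracks.
Stream A: -14, -11, -8, -5, -2, 1, 4, 7, 10 — linear: a_n = -17 + 3·n.
Stream B: 16, 1, -14, -29 — arithmetic with common difference −15.
Position 14 falls in stream A as its term 10, giving 13.
Term 15 comes from stream B (its 5th entry): -44.
Position 16 → stream A, term 11 = 16.

13, -44, 16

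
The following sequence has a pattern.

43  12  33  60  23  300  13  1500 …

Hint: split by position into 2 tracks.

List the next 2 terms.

Split by position mod 2 into 2 tracks.
Track A: 43, 33, 23, 13 — arithmetic with common difference −10.
Track B: 12, 60, 300, 1500 — geometric, ×5 each step.
The 9th slot belongs to track A; its 5th term is 3.
The 10th slot belongs to track B; its 5th term is 7500.

3, 7500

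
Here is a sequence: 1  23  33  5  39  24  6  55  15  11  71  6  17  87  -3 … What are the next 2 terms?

28, 103

Split by position mod 3 into 3 tracks.
Stream A: 1, 5, 6, 11, 17 (each term equals the sum of the previous two).
Stream B: 23, 39, 55, 71, 87 (linear: a_n = 7 + 16·n).
Stream C: 33, 24, 15, 6, -3 (arithmetic with common difference −9).
The 16th slot belongs to stream A; its 6th term is 28.
Position 17 falls in stream B as its term 6, giving 103.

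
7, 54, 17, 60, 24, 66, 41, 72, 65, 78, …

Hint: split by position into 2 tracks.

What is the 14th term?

90

The terms cycle through 2 interleaved subsequences.
Track A: 7, 17, 24, 41, 65 (each term equals the sum of the previous two).
Track B: 54, 60, 66, 72, 78 (linear: a_n = 48 + 6·n).
Term 14 comes from track B (its 7th entry): 90.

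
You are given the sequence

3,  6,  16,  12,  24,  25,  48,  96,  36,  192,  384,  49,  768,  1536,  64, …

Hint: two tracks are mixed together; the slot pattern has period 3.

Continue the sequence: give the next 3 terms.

Reading positions in blocks of 3 reveals the pattern AAB — 2 tracks woven together.
Track A is 3, 6, 12, 24, 48, 96, 192, 384, 768, 1536, which is multiplying by 2 each time.
Track B is 16, 25, 36, 49, 64, which is perfect squares starting at 4².
The 16th slot belongs to track A; its 11th term is 3072.
Term 17 comes from track A (its 12th entry): 6144.
Position 18 falls in track B as its term 6, giving 81.

3072, 6144, 81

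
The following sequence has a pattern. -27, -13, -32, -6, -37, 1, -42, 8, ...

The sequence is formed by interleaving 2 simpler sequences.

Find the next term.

Positions 1, 3, 5, … form one subsequence and positions 2, 4, 6, … form another.
Track A: -27, -32, -37, -42 (linear: a_n = -22 − 5·n).
Track B: -13, -6, 1, 8 (adding 7 each time).
The 9th slot belongs to track A; its 5th term is -47.

-47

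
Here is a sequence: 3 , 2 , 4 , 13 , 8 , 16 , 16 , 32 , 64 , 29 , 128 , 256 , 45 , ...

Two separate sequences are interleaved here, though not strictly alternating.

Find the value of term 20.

Reading positions in blocks of 3 reveals the pattern ABB — 2 tracks woven together.
Stream A: 3, 13, 16, 29, 45 — each term equals the sum of the previous two.
Stream B: 2, 4, 8, 16, 32, 64, 128, 256 — successive powers of 2.
The 20th slot belongs to stream B; its 13th term is 8192.

8192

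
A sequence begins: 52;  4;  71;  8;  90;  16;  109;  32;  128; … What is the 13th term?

Odd-indexed and even-indexed terms follow separate rules.
Subsequence A is 52, 71, 90, 109, 128, which is arithmetic, step +19.
Subsequence B is 4, 8, 16, 32, which is powers 2^2, 2^3, 2^4, ….
Term 13 comes from subsequence A (its 7th entry): 166.

166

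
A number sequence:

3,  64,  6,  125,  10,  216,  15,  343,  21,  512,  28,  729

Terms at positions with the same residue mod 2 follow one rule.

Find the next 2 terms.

36, 1000

Odd-indexed and even-indexed terms follow separate rules.
Subsequence A: 3, 6, 10, 15, 21, 28. Triangular numbers n(n+1)/2 for n = 2, 3, ….
Subsequence B: 64, 125, 216, 343, 512, 729. Perfect cubes starting at 4³.
The 13th slot belongs to subsequence A; its 7th term is 36.
The 14th slot belongs to subsequence B; its 7th term is 1000.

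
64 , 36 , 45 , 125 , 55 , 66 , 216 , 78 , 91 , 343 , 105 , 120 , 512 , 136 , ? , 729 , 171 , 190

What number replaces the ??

153

Positions follow the repeating pattern ABB; grouping by letter gives 2 tracks.
Track A is 64, 125, 216, 343, 512, 729, which is perfect cubes starting at 4³.
Track B is 36, 45, 55, 66, 78, 91, 105, 120, 136, ?, 171, 190, which is triangular numbers n(n+1)/2 for n = 8, 9, ….
Filling track B at index 10 by its rule yields 153.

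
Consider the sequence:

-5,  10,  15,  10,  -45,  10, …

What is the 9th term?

Positions 1, 3, 5, … form one subsequence and positions 2, 4, 6, … form another.
Track A is -5, 15, -45, which is multiplying by -3 each time.
Track B is 10, 10, 10, which is constant 10.
The 9th slot belongs to track A; its 5th term is -405.

-405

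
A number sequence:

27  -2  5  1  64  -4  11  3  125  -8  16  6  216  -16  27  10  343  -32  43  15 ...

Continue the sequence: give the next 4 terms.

512, -64, 70, 21

Split by position mod 4 into 4 tracks.
Stream A: 27, 64, 125, 216, 343 — consecutive cubes n³ from n = 3.
Stream B: -2, -4, -8, -16, -32 — multiplying by 2 each time.
Stream C: 5, 11, 16, 27, 43 — each term equals the sum of the previous two.
Stream D: 1, 3, 6, 10, 15 — the triangular numbers T_1, T_2, ….
The 21st slot belongs to stream A; its 6th term is 512.
Term 22 comes from stream B (its 6th entry): -64.
Position 23 falls in stream C as its term 6, giving 70.
Position 24 → stream D, term 6 = 21.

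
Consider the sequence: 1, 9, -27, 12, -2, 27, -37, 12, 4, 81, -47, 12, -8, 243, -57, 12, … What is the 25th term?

Taking every 4th term gives 4 separate tracks.
Stream A: 1, -2, 4, -8 — geometric, ×-2 each step.
Stream B: 9, 27, 81, 243 — successive powers of 3.
Stream C: -27, -37, -47, -57 — arithmetic, step −10.
Stream D: 12, 12, 12, 12 — the constant sequence 12.
Position 25 → stream A, term 7 = 64.

64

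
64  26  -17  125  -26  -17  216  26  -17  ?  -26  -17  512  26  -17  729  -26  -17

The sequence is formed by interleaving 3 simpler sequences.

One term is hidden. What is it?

343

Split by position mod 3 into 3 tracks.
Track A is 64, 125, 216, ?, 512, 729, which is the cubes 4³, 5³, 6³, ….
Track B is 26, -26, 26, -26, 26, -26, which is alternating ±26.
Track C is -17, -17, -17, -17, -17, -17, which is always -17.
So the missing entry in track A is 343.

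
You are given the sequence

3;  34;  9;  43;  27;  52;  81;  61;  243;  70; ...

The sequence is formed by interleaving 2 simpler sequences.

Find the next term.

729

Split by position mod 2 into 2 tracks.
Track A: 3, 9, 27, 81, 243 — powers 3^1, 3^2, 3^3, ….
Track B: 34, 43, 52, 61, 70 — arithmetic with common difference +9.
Position 11 falls in track A as its term 6, giving 729.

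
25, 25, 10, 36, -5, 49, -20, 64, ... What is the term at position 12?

100

Odd-indexed and even-indexed terms follow separate rules.
Track A: 25, 10, -5, -20 (subtracting 15 each time).
Track B: 25, 36, 49, 64 (the squares 5², 6², 7², …).
Position 12 falls in track B as its term 6, giving 100.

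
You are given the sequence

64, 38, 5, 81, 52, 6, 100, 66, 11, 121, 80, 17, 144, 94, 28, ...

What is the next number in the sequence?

169

Split by position mod 3 into 3 tracks.
Track A: 64, 81, 100, 121, 144 (the squares 8², 9², 10², …).
Track B: 38, 52, 66, 80, 94 (adding 14 each time).
Track C: 5, 6, 11, 17, 28 (Fibonacci-style (each term is the sum of the two before it)).
Position 16 falls in track A as its term 6, giving 169.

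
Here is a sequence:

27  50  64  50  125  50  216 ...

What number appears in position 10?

50

Split by position mod 2 into 2 tracks.
Subsequence A: 27, 64, 125, 216 — perfect cubes starting at 3³.
Subsequence B: 50, 50, 50 — constant 50.
Term 10 comes from subsequence B (its 5th entry): 50.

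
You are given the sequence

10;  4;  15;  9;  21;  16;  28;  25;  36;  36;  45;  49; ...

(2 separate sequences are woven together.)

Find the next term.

55

Positions 1, 3, 5, … form one subsequence and positions 2, 4, 6, … form another.
Track A is 10, 15, 21, 28, 36, 45, which is the triangular numbers T_4, T_5, ….
Track B is 4, 9, 16, 25, 36, 49, which is consecutive squares n² from n = 2.
Term 13 comes from track A (its 7th entry): 55.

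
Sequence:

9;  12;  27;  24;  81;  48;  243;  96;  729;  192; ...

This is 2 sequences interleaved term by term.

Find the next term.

2187

The terms cycle through 2 interleaved subsequences.
Track A: 9, 27, 81, 243, 729 — powers 3^2, 3^3, 3^4, ….
Track B: 12, 24, 48, 96, 192 — geometric with ratio 2.
Position 11 falls in track A as its term 6, giving 2187.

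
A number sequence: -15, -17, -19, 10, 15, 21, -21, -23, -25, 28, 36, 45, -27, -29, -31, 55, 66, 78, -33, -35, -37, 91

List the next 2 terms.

Reading positions in blocks of 6 reveals the pattern AAABBB — 2 tracks woven together.
Subsequence A: -15, -17, -19, -21, -23, -25, -27, -29, -31, -33, -35, -37 (arithmetic, step −2).
Subsequence B: 10, 15, 21, 28, 36, 45, 55, 66, 78, 91 (the triangular numbers T_4, T_5, …).
Term 23 comes from subsequence B (its 11th entry): 105.
Term 24 comes from subsequence B (its 12th entry): 120.

105, 120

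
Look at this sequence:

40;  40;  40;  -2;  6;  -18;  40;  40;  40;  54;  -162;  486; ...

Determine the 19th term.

Reading positions in blocks of 6 reveals the pattern AAABBB — 2 tracks woven together.
Track A = 40, 40, 40, 40, 40, 40: the constant sequence 40.
Track B = -2, 6, -18, 54, -162, 486: multiplying by -3 each time.
Position 19 → track A, term 10 = 40.

40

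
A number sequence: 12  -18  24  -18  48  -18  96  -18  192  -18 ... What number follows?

384

Taking every 2nd term gives 2 separate tracks.
Stream A: 12, 24, 48, 96, 192. Multiplying by 2 each time.
Stream B: -18, -18, -18, -18, -18. Always -18.
The 11th slot belongs to stream A; its 6th term is 384.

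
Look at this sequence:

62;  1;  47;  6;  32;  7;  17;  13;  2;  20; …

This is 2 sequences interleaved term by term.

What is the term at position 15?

Positions 1, 3, 5, … form one subsequence and positions 2, 4, 6, … form another.
Stream A: 62, 47, 32, 17, 2. Subtracting 15 each time.
Stream B: 1, 6, 7, 13, 20. Fibonacci-style (each term is the sum of the two before it).
Position 15 falls in stream A as its term 8, giving -43.

-43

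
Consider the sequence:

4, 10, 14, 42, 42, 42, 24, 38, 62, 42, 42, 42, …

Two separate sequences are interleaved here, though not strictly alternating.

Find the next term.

The slot pattern repeats as AAABBB (period 6), so there are 2 interleaved tracks.
Track A is 4, 10, 14, 24, 38, 62, which is a Fibonacci-like recurrence a_n = a_{n-1} + a_{n-2}.
Track B is 42, 42, 42, 42, 42, 42, which is constant 42.
The 13th slot belongs to track A; its 7th term is 100.

100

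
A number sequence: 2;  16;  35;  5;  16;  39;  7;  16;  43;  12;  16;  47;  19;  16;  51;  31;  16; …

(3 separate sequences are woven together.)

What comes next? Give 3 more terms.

Read the sequence 3 terms at a time; column i is its own pattern.
Track A = 2, 5, 7, 12, 19, 31: Fibonacci-style (each term is the sum of the two before it).
Track B = 16, 16, 16, 16, 16, 16: constant 16.
Track C = 35, 39, 43, 47, 51: arithmetic with common difference +4.
Position 18 falls in track C as its term 6, giving 55.
Term 19 comes from track A (its 7th entry): 50.
Term 20 comes from track B (its 7th entry): 16.

55, 50, 16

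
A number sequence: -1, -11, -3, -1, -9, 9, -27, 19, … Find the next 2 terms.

The terms cycle through 2 interleaved subsequences.
Subsequence A is -1, -3, -9, -27, which is geometric with ratio 3.
Subsequence B is -11, -1, 9, 19, which is linear: a_n = -21 + 10·n.
The 9th slot belongs to subsequence A; its 5th term is -81.
Position 10 → subsequence B, term 5 = 29.

-81, 29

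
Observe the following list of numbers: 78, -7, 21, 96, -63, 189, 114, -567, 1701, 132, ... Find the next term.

Positions follow the repeating pattern ABB; grouping by letter gives 2 tracks.
Stream A = 78, 96, 114, 132: arithmetic, step +18.
Stream B = -7, 21, -63, 189, -567, 1701: geometric, ×-3 each step.
The 11th slot belongs to stream B; its 7th term is -5103.

-5103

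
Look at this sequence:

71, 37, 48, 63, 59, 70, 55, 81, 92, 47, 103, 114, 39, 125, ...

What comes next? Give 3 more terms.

136, 31, 147

Positions follow the repeating pattern ABB; grouping by letter gives 2 tracks.
Track A: 71, 63, 55, 47, 39 (arithmetic with common difference −8).
Track B: 37, 48, 59, 70, 81, 92, 103, 114, 125 (linear: a_n = 26 + 11·n).
Position 15 → track B, term 10 = 136.
Position 16 falls in track A as its term 6, giving 31.
Position 17 falls in track B as its term 11, giving 147.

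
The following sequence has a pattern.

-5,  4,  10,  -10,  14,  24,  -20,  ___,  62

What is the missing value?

38

Positions follow the repeating pattern ABB; grouping by letter gives 2 tracks.
Track A is -5, -10, -20, which is geometric, ×2 each step.
Track B is 4, 10, 14, 24, ?, 62, which is each term equals the sum of the previous two.
The gap is track B's term 5; the rule gives 38.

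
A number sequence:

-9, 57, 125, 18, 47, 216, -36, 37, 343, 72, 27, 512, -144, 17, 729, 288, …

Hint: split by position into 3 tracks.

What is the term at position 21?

Split by position mod 3: positions 1, 4, 7, … form one track, and each other residue class forms its own.
Stream A = -9, 18, -36, 72, -144, 288: geometric, ×-2 each step.
Stream B = 57, 47, 37, 27, 17: arithmetic, step −10.
Stream C = 125, 216, 343, 512, 729: the cubes 5³, 6³, 7³, ….
Position 21 → stream C, term 7 = 1331.

1331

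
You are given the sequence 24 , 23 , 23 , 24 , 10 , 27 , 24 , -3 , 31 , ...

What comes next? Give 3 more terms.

Taking every 3rd term gives 3 separate tracks.
Subsequence A = 24, 24, 24: always 24.
Subsequence B = 23, 10, -3: subtracting 13 each time.
Subsequence C = 23, 27, 31: adding 4 each time.
Position 10 → subsequence A, term 4 = 24.
Position 11 falls in subsequence B as its term 4, giving -16.
Position 12 falls in subsequence C as its term 4, giving 35.

24, -16, 35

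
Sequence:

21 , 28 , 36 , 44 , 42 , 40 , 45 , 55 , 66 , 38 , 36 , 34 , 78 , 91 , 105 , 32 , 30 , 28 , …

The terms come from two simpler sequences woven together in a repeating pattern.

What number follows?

120

The slot pattern repeats as AAABBB (period 6), so there are 2 interleaved tracks.
Subsequence A: 21, 28, 36, 45, 55, 66, 78, 91, 105 (triangular numbers starting at T_6).
Subsequence B: 44, 42, 40, 38, 36, 34, 32, 30, 28 (arithmetic, step −2).
Position 19 falls in subsequence A as its term 10, giving 120.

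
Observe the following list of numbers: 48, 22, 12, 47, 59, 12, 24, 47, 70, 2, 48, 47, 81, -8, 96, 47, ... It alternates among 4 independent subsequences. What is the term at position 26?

The terms cycle through 4 interleaved subsequences.
Track A: 48, 59, 70, 81 — adding 11 each time.
Track B: 22, 12, 2, -8 — arithmetic with common difference −10.
Track C: 12, 24, 48, 96 — geometric, ×2 each step.
Track D: 47, 47, 47, 47 — the constant sequence 47.
Position 26 falls in track B as its term 7, giving -38.

-38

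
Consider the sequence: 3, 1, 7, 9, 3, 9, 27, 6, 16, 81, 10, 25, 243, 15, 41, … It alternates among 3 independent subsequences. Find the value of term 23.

36

Split by position mod 3 into 3 tracks.
Stream A is 3, 9, 27, 81, 243, which is powers of 3.
Stream B is 1, 3, 6, 10, 15, which is triangular numbers starting at T_1.
Stream C is 7, 9, 16, 25, 41, which is Fibonacci-style (each term is the sum of the two before it).
Position 23 → stream B, term 8 = 36.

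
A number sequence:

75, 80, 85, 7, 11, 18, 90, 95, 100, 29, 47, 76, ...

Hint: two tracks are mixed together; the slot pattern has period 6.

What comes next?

105

Reading positions in blocks of 6 reveals the pattern AAABBB — 2 tracks woven together.
Subsequence A: 75, 80, 85, 90, 95, 100. Adding 5 each time.
Subsequence B: 7, 11, 18, 29, 47, 76. Fibonacci-style (each term is the sum of the two before it).
Term 13 comes from subsequence A (its 7th entry): 105.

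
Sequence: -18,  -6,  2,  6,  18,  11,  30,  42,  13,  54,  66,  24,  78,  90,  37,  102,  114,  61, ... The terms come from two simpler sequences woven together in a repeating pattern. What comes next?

126

The slot pattern repeats as AAB (period 3), so there are 2 interleaved tracks.
Track A: -18, -6, 6, 18, 30, 42, 54, 66, 78, 90, 102, 114 — arithmetic, step +12.
Track B: 2, 11, 13, 24, 37, 61 — each term equals the sum of the previous two.
The 19th slot belongs to track A; its 13th term is 126.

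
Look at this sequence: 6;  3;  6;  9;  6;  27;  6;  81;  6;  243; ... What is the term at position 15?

The terms cycle through 2 interleaved subsequences.
Subsequence A: 6, 6, 6, 6, 6. Always 6.
Subsequence B: 3, 9, 27, 81, 243. Powers 3^1, 3^2, 3^3, ….
Position 15 falls in subsequence A as its term 8, giving 6.

6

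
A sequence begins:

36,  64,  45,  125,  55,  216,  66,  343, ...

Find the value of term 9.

The terms cycle through 2 interleaved subsequences.
Track A: 36, 45, 55, 66 (triangular numbers starting at T_8).
Track B: 64, 125, 216, 343 (consecutive cubes n³ from n = 4).
Position 9 → track A, term 5 = 78.

78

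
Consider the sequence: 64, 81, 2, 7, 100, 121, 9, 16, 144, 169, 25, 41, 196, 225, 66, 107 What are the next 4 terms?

256, 289, 173, 280

The slot pattern repeats as AABB (period 4), so there are 2 interleaved tracks.
Track A: 64, 81, 100, 121, 144, 169, 196, 225 (consecutive squares n² from n = 8).
Track B: 2, 7, 9, 16, 25, 41, 66, 107 (Fibonacci-style (each term is the sum of the two before it)).
The 17th slot belongs to track A; its 9th term is 256.
Position 18 → track A, term 10 = 289.
The 19th slot belongs to track B; its 9th term is 173.
Position 20 → track B, term 10 = 280.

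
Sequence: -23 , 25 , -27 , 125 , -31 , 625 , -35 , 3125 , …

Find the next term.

The terms cycle through 2 interleaved subsequences.
Stream A is -23, -27, -31, -35, which is arithmetic with common difference −4.
Stream B is 25, 125, 625, 3125, which is powers 5^2, 5^3, 5^4, ….
The 9th slot belongs to stream A; its 5th term is -39.

-39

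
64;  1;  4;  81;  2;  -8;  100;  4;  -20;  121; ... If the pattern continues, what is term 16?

The terms cycle through 3 interleaved subsequences.
Stream A: 64, 81, 100, 121. The squares 8², 9², 10², ….
Stream B: 1, 2, 4. Successive powers of 2.
Stream C: 4, -8, -20. Arithmetic with common difference −12.
Term 16 comes from stream A (its 6th entry): 169.

169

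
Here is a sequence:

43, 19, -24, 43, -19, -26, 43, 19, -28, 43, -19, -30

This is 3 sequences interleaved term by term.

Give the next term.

43

Split by position mod 3 into 3 tracks.
Stream A: 43, 43, 43, 43 — constant 43.
Stream B: 19, -19, 19, -19 — the oscillation 19·(−1)^(n+1).
Stream C: -24, -26, -28, -30 — arithmetic with common difference −2.
Position 13 falls in stream A as its term 5, giving 43.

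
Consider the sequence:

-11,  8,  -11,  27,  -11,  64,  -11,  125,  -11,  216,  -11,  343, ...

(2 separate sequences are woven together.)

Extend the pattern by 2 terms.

-11, 512

The terms cycle through 2 interleaved subsequences.
Stream A = -11, -11, -11, -11, -11, -11: constant -11.
Stream B = 8, 27, 64, 125, 216, 343: perfect cubes starting at 2³.
The 13th slot belongs to stream A; its 7th term is -11.
The 14th slot belongs to stream B; its 7th term is 512.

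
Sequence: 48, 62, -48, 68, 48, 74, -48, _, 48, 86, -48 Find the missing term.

80

The terms cycle through 2 interleaved subsequences.
Stream A: 48, -48, 48, -48, 48, -48 — alternating ±48.
Stream B: 62, 68, 74, ?, 86 — linear: a_n = 56 + 6·n.
The gap is stream B's term 4; the rule gives 80.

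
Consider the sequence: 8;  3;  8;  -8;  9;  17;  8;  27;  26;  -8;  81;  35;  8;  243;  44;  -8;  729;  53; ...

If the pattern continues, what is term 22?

Read the sequence 3 terms at a time; column i is its own pattern.
Track A is 8, -8, 8, -8, 8, -8, which is oscillating between 8 and -8.
Track B is 3, 9, 27, 81, 243, 729, which is successive powers of 3.
Track C is 8, 17, 26, 35, 44, 53, which is arithmetic, step +9.
Position 22 → track A, term 8 = -8.

-8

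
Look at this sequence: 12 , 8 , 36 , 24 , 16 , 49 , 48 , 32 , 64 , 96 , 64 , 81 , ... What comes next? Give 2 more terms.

Read the sequence 3 terms at a time; column i is its own pattern.
Stream A is 12, 24, 48, 96, which is multiplying by 2 each time.
Stream B is 8, 16, 32, 64, which is powers of 2.
Stream C is 36, 49, 64, 81, which is perfect squares starting at 6².
The 13th slot belongs to stream A; its 5th term is 192.
The 14th slot belongs to stream B; its 5th term is 128.

192, 128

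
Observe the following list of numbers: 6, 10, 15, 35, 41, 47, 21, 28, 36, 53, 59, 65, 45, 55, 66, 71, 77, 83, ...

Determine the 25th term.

Positions follow the repeating pattern AAABBB; grouping by letter gives 2 tracks.
Subsequence A is 6, 10, 15, 21, 28, 36, 45, 55, 66, which is the triangular numbers T_3, T_4, ….
Subsequence B is 35, 41, 47, 53, 59, 65, 71, 77, 83, which is arithmetic, step +6.
The 25th slot belongs to subsequence A; its 13th term is 120.

120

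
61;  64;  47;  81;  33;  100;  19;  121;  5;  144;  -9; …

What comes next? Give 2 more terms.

The terms cycle through 2 interleaved subsequences.
Subsequence A: 61, 47, 33, 19, 5, -9 (linear: a_n = 75 − 14·n).
Subsequence B: 64, 81, 100, 121, 144 (consecutive squares n² from n = 8).
Position 12 falls in subsequence B as its term 6, giving 169.
Position 13 falls in subsequence A as its term 7, giving -23.

169, -23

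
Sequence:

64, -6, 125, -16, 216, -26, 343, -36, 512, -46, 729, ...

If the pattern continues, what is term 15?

Odd-indexed and even-indexed terms follow separate rules.
Subsequence A: 64, 125, 216, 343, 512, 729 (perfect cubes starting at 4³).
Subsequence B: -6, -16, -26, -36, -46 (arithmetic, step −10).
The 15th slot belongs to subsequence A; its 8th term is 1331.

1331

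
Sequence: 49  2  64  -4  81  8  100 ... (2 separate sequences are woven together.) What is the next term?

Split by position mod 2 into 2 tracks.
Track A: 49, 64, 81, 100. The squares 7², 8², 9², ….
Track B: 2, -4, 8. A geometric progression (common ratio -2).
The 8th slot belongs to track B; its 4th term is -16.

-16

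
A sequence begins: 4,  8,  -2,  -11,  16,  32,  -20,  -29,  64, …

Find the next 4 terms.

The slot pattern repeats as AABB (period 4), so there are 2 interleaved tracks.
Subsequence A: 4, 8, 16, 32, 64 — powers 2^2, 2^3, 2^4, ….
Subsequence B: -2, -11, -20, -29 — subtracting 9 each time.
Term 10 comes from subsequence A (its 6th entry): 128.
Term 11 comes from subsequence B (its 5th entry): -38.
Position 12 falls in subsequence B as its term 6, giving -47.
The 13th slot belongs to subsequence A; its 7th term is 256.

128, -38, -47, 256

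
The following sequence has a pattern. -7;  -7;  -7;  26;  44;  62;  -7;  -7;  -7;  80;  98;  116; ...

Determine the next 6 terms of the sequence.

Positions follow the repeating pattern AAABBB; grouping by letter gives 2 tracks.
Track A is -7, -7, -7, -7, -7, -7, which is the constant sequence -7.
Track B is 26, 44, 62, 80, 98, 116, which is arithmetic with common difference +18.
Term 13 comes from track A (its 7th entry): -7.
The 14th slot belongs to track A; its 8th term is -7.
Term 15 comes from track A (its 9th entry): -7.
Position 16 falls in track B as its term 7, giving 134.
Position 17 → track B, term 8 = 152.
Position 18 falls in track B as its term 9, giving 170.

-7, -7, -7, 134, 152, 170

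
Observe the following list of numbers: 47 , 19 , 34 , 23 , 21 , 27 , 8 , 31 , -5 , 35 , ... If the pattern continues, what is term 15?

The terms cycle through 2 interleaved subsequences.
Track A: 47, 34, 21, 8, -5 — subtracting 13 each time.
Track B: 19, 23, 27, 31, 35 — arithmetic with common difference +4.
Position 15 → track A, term 8 = -44.

-44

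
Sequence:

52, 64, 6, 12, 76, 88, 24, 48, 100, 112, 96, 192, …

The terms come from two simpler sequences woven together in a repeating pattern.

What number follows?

124

Positions follow the repeating pattern AABB; grouping by letter gives 2 tracks.
Track A is 52, 64, 76, 88, 100, 112, which is linear: a_n = 40 + 12·n.
Track B is 6, 12, 24, 48, 96, 192, which is geometric with ratio 2.
Position 13 falls in track A as its term 7, giving 124.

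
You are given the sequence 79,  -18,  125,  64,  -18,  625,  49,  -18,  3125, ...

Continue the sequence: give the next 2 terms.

The terms cycle through 3 interleaved subsequences.
Stream A: 79, 64, 49. Linear: a_n = 94 − 15·n.
Stream B: -18, -18, -18. Always -18.
Stream C: 125, 625, 3125. Powers of 5.
Position 10 → stream A, term 4 = 34.
Position 11 falls in stream B as its term 4, giving -18.

34, -18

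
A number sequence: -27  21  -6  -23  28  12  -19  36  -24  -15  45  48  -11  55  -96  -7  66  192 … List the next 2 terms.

Split by position mod 3 into 3 tracks.
Subsequence A: -27, -23, -19, -15, -11, -7 — adding 4 each time.
Subsequence B: 21, 28, 36, 45, 55, 66 — triangular numbers n(n+1)/2 for n = 6, 7, ….
Subsequence C: -6, 12, -24, 48, -96, 192 — a geometric progression (common ratio -2).
Position 19 → subsequence A, term 7 = -3.
The 20th slot belongs to subsequence B; its 7th term is 78.

-3, 78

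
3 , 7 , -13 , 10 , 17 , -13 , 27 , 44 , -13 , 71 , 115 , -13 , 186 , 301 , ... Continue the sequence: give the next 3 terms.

Positions follow the repeating pattern AAB; grouping by letter gives 2 tracks.
Subsequence A: 3, 7, 10, 17, 27, 44, 71, 115, 186, 301 (a Fibonacci-like recurrence a_n = a_{n-1} + a_{n-2}).
Subsequence B: -13, -13, -13, -13 (constant -13).
The 15th slot belongs to subsequence B; its 5th term is -13.
Position 16 falls in subsequence A as its term 11, giving 487.
The 17th slot belongs to subsequence A; its 12th term is 788.

-13, 487, 788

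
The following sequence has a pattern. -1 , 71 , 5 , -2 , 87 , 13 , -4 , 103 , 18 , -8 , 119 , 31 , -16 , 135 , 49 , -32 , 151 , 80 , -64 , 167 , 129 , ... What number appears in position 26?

Split by position mod 3: positions 1, 4, 7, … form one track, and each other residue class forms its own.
Subsequence A is -1, -2, -4, -8, -16, -32, -64, which is multiplying by 2 each time.
Subsequence B is 71, 87, 103, 119, 135, 151, 167, which is linear: a_n = 55 + 16·n.
Subsequence C is 5, 13, 18, 31, 49, 80, 129, which is each term equals the sum of the previous two.
Term 26 comes from subsequence B (its 9th entry): 199.

199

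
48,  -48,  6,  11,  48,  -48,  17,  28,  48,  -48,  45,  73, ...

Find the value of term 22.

The slot pattern repeats as AABB (period 4), so there are 2 interleaved tracks.
Track A is 48, -48, 48, -48, 48, -48, which is oscillating between 48 and -48.
Track B is 6, 11, 17, 28, 45, 73, which is each term equals the sum of the previous two.
Position 22 falls in track A as its term 12, giving -48.

-48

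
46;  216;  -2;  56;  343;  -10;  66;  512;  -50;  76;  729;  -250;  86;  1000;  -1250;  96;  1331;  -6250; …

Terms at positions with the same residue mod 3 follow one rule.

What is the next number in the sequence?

106

Taking every 3rd term gives 3 separate tracks.
Subsequence A = 46, 56, 66, 76, 86, 96: linear: a_n = 36 + 10·n.
Subsequence B = 216, 343, 512, 729, 1000, 1331: consecutive cubes n³ from n = 6.
Subsequence C = -2, -10, -50, -250, -1250, -6250: geometric, ×5 each step.
Term 19 comes from subsequence A (its 7th entry): 106.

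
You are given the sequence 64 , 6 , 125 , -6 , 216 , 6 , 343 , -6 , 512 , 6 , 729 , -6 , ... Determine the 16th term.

-6

Taking every 2nd term gives 2 separate tracks.
Stream A = 64, 125, 216, 343, 512, 729: perfect cubes starting at 4³.
Stream B = 6, -6, 6, -6, 6, -6: alternating ±6.
The 16th slot belongs to stream B; its 8th term is -6.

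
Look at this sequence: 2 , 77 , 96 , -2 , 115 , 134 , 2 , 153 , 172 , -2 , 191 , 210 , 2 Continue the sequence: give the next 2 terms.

229, 248

Positions follow the repeating pattern ABB; grouping by letter gives 2 tracks.
Track A: 2, -2, 2, -2, 2 (alternating ±2).
Track B: 77, 96, 115, 134, 153, 172, 191, 210 (arithmetic, step +19).
Position 14 → track B, term 9 = 229.
Position 15 → track B, term 10 = 248.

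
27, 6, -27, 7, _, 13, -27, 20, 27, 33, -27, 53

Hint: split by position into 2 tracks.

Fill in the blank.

27

Split by position mod 2 into 2 tracks.
Track A: 27, -27, ?, -27, 27, -27. Alternating ±27.
Track B: 6, 7, 13, 20, 33, 53. Fibonacci-style (each term is the sum of the two before it).
So the missing entry in track A is 27.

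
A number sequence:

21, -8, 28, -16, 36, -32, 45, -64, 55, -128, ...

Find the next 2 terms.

Split by position mod 2 into 2 tracks.
Track A = 21, 28, 36, 45, 55: the triangular numbers T_6, T_7, ….
Track B = -8, -16, -32, -64, -128: geometric, ×2 each step.
Position 11 → track A, term 6 = 66.
Position 12 → track B, term 6 = -256.

66, -256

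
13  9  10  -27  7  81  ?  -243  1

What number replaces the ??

Odd-indexed and even-indexed terms follow separate rules.
Subsequence A: 13, 10, 7, ?, 1. Arithmetic, step −3.
Subsequence B: 9, -27, 81, -243. Multiplying by -3 each time.
The gap is subsequence A's term 4; the rule gives 4.

4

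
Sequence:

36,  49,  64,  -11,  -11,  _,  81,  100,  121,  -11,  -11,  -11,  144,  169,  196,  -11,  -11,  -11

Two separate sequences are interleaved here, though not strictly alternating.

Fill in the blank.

-11

Positions follow the repeating pattern AAABBB; grouping by letter gives 2 tracks.
Track A is 36, 49, 64, 81, 100, 121, 144, 169, 196, which is consecutive squares n² from n = 6.
Track B is -11, -11, ?, -11, -11, -11, -11, -11, -11, which is constant -11.
Filling track B at index 3 by its rule yields -11.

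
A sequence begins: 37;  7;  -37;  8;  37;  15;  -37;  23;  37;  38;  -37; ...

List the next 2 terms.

61, 37

Positions 1, 3, 5, … form one subsequence and positions 2, 4, 6, … form another.
Track A: 37, -37, 37, -37, 37, -37 (the oscillation 37·(−1)^(n+1)).
Track B: 7, 8, 15, 23, 38 (Fibonacci-style (each term is the sum of the two before it)).
Position 12 falls in track B as its term 6, giving 61.
The 13th slot belongs to track A; its 7th term is 37.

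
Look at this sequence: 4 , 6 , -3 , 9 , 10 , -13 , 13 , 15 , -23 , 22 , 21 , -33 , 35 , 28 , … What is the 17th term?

Split by position mod 3 into 3 tracks.
Track A: 4, 9, 13, 22, 35 — a Fibonacci-like recurrence a_n = a_{n-1} + a_{n-2}.
Track B: 6, 10, 15, 21, 28 — triangular numbers starting at T_3.
Track C: -3, -13, -23, -33 — linear: a_n = 7 − 10·n.
Position 17 → track B, term 6 = 36.

36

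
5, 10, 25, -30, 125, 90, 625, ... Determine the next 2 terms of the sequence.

-270, 3125

Split by position mod 2 into 2 tracks.
Subsequence A: 5, 25, 125, 625. Powers of 5.
Subsequence B: 10, -30, 90. Multiplying by -3 each time.
Position 8 falls in subsequence B as its term 4, giving -270.
The 9th slot belongs to subsequence A; its 5th term is 3125.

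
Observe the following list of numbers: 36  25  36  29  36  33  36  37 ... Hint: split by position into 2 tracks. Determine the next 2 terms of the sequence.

The terms cycle through 2 interleaved subsequences.
Track A = 36, 36, 36, 36: always 36.
Track B = 25, 29, 33, 37: linear: a_n = 21 + 4·n.
Term 9 comes from track A (its 5th entry): 36.
Term 10 comes from track B (its 5th entry): 41.

36, 41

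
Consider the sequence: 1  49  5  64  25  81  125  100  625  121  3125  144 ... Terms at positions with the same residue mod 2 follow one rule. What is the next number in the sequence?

Split by position mod 2 into 2 tracks.
Track A: 1, 5, 25, 125, 625, 3125. Powers of 5.
Track B: 49, 64, 81, 100, 121, 144. The squares 7², 8², 9², ….
The 13th slot belongs to track A; its 7th term is 15625.

15625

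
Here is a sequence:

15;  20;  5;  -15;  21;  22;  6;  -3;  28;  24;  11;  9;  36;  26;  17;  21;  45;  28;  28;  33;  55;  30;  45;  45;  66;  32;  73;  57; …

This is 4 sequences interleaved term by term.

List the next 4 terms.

Taking every 4th term gives 4 separate tracks.
Subsequence A = 15, 21, 28, 36, 45, 55, 66: the triangular numbers T_5, T_6, ….
Subsequence B = 20, 22, 24, 26, 28, 30, 32: arithmetic, step +2.
Subsequence C = 5, 6, 11, 17, 28, 45, 73: a Fibonacci-like recurrence a_n = a_{n-1} + a_{n-2}.
Subsequence D = -15, -3, 9, 21, 33, 45, 57: arithmetic with common difference +12.
Term 29 comes from subsequence A (its 8th entry): 78.
The 30th slot belongs to subsequence B; its 8th term is 34.
Position 31 → subsequence C, term 8 = 118.
The 32nd slot belongs to subsequence D; its 8th term is 69.

78, 34, 118, 69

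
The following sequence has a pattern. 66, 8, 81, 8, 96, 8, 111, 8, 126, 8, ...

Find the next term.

141

Split by position mod 2 into 2 tracks.
Track A = 66, 81, 96, 111, 126: adding 15 each time.
Track B = 8, 8, 8, 8, 8: always 8.
Position 11 falls in track A as its term 6, giving 141.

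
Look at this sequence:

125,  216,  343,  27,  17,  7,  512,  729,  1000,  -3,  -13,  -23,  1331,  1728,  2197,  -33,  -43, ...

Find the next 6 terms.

-53, 2744, 3375, 4096, -63, -73

Reading positions in blocks of 6 reveals the pattern AAABBB — 2 tracks woven together.
Subsequence A: 125, 216, 343, 512, 729, 1000, 1331, 1728, 2197. The cubes 5³, 6³, 7³, ….
Subsequence B: 27, 17, 7, -3, -13, -23, -33, -43. Linear: a_n = 37 − 10·n.
Position 18 falls in subsequence B as its term 9, giving -53.
Term 19 comes from subsequence A (its 10th entry): 2744.
The 20th slot belongs to subsequence A; its 11th term is 3375.
Term 21 comes from subsequence A (its 12th entry): 4096.
Position 22 falls in subsequence B as its term 10, giving -63.
Position 23 falls in subsequence B as its term 11, giving -73.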